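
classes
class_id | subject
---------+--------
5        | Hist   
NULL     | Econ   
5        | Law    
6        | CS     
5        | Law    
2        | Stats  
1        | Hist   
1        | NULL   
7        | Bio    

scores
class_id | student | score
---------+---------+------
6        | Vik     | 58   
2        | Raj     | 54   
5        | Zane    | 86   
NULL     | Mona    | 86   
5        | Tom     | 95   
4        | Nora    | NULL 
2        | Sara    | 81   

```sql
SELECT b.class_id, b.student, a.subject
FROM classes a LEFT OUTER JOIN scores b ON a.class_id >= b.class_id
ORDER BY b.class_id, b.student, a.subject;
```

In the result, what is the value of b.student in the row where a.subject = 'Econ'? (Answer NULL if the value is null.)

NULL

LEFT JOIN keeps every row from `classes`; unmatched rows get NULL for `scores`'s columns.
Matching on a.class_id >= b.class_id. A NULL in a compared column never satisfies the condition.
- a row (class_id=5): matches 5 b row(s) → 5 output row(s).
- a row (class_id=NULL): no match → kept, b columns NULL.
- a row (class_id=5): matches 5 b row(s) → 5 output row(s).
- a row (class_id=6): matches 6 b row(s) → 6 output row(s).
- a row (class_id=5): matches 5 b row(s) → 5 output row(s).
- a row (class_id=2): matches 2 b row(s) → 2 output row(s).
- a row (class_id=1): no match → kept, b columns NULL.
- a row (class_id=1): no match → kept, b columns NULL.
- a row (class_id=7): matches 6 b row(s) → 6 output row(s).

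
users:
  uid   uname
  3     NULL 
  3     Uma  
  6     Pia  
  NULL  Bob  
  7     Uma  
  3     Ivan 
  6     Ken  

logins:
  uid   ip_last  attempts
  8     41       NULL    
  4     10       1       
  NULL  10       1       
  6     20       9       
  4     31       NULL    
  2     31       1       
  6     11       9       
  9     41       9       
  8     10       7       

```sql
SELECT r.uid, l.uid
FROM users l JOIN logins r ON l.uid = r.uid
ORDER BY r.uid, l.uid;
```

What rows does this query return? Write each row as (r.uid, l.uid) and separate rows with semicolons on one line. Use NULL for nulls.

INNER JOIN keeps only pairs where the ON condition holds.
Matching on l.uid = r.uid. A NULL in a compared column never satisfies the condition.
- l[0] uid=3 → no match; dropped.
- l[1] uid=3 → no match; dropped.
- l[2] uid=6 → 2 match(es) in r → 2 row(s).
- l[3] uid=NULL → no match; dropped.
- l[4] uid=7 → no match; dropped.
- l[5] uid=3 → no match; dropped.
- l[6] uid=6 → 2 match(es) in r → 2 row(s).
After projecting and ordering:
r.uid | l.uid
6 | 6
6 | 6
6 | 6
6 | 6

(6, 6); (6, 6); (6, 6); (6, 6)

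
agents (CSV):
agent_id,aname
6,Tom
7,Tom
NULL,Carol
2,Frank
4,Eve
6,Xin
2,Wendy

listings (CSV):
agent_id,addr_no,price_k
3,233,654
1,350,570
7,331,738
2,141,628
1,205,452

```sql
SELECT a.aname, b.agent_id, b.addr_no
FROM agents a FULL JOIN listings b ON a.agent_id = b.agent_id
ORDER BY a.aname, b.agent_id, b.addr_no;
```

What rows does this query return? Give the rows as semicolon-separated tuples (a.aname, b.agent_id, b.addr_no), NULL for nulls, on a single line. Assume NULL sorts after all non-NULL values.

(Carol, NULL, NULL); (Eve, NULL, NULL); (Frank, 2, 141); (Tom, 7, 331); (Tom, NULL, NULL); (Wendy, 2, 141); (Xin, NULL, NULL); (NULL, 1, 205); (NULL, 1, 350); (NULL, 3, 233)

FULL OUTER JOIN keeps every row from both sides; unmatched rows get NULL for the other side's columns.
Matching on a.agent_id = b.agent_id. A NULL in a compared column never satisfies the condition.
- a row (agent_id=6): no match → kept, b columns NULL.
- a row (agent_id=7): matches 1 b row(s) → 1 output row(s).
- a row (agent_id=NULL): no match → kept, b columns NULL.
- a row (agent_id=2): matches 1 b row(s) → 1 output row(s).
- a row (agent_id=4): no match → kept, b columns NULL.
- a row (agent_id=6): no match → kept, b columns NULL.
- a row (agent_id=2): matches 1 b row(s) → 1 output row(s).
- 3 b row(s) had no a match → kept, a columns NULL.
After projecting and ordering:
a.aname | b.agent_id | b.addr_no
Carol | NULL | NULL
Eve | NULL | NULL
Frank | 2 | 141
Tom | 7 | 331
Tom | NULL | NULL
Wendy | 2 | 141
Xin | NULL | NULL
NULL | 1 | 205
NULL | 1 | 350
NULL | 3 | 233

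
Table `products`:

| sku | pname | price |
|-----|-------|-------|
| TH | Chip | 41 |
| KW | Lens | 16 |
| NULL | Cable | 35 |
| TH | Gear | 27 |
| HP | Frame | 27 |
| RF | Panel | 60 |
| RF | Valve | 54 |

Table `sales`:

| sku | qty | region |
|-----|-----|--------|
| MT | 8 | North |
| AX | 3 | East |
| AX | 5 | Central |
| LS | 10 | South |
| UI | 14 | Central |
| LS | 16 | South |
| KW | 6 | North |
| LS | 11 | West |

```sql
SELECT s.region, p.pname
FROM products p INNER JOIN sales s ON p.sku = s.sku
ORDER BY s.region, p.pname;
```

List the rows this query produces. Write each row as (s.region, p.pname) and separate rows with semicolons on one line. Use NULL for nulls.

(North, Lens)

INNER JOIN keeps only pairs where the ON condition holds.
Matching on p.sku = s.sku. A NULL in a compared column never satisfies the condition.
Matched pairs: 1.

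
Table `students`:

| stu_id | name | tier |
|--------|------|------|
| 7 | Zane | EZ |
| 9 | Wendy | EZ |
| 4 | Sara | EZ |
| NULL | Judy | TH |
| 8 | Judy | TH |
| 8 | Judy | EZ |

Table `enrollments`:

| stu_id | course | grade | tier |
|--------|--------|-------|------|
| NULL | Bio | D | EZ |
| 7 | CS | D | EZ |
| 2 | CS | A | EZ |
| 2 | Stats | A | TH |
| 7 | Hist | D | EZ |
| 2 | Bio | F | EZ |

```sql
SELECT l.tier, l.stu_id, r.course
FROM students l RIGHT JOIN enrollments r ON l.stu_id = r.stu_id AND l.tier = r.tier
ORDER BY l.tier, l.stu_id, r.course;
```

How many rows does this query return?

6

RIGHT JOIN keeps every row from `enrollments`; unmatched rows get NULL for `students`'s columns.
Matching on l.stu_id = r.stu_id AND l.tier = r.tier. A NULL in a compared column never satisfies the condition.
- stu_id=7, tier=EZ: 2 matching r row(s), so 2 row(s) emitted.
- stu_id=9, tier=EZ: no matching r row.
- stu_id=4, tier=EZ: no matching r row.
- stu_id=NULL, tier=TH: no matching r row.
- stu_id=8, tier=TH: no matching r row.
- stu_id=8, tier=EZ: no matching r row.
- plus 4 unmatched r row(s), each kept with NULL l columns.
Total: 2 matched + 4 padded = 6 rows.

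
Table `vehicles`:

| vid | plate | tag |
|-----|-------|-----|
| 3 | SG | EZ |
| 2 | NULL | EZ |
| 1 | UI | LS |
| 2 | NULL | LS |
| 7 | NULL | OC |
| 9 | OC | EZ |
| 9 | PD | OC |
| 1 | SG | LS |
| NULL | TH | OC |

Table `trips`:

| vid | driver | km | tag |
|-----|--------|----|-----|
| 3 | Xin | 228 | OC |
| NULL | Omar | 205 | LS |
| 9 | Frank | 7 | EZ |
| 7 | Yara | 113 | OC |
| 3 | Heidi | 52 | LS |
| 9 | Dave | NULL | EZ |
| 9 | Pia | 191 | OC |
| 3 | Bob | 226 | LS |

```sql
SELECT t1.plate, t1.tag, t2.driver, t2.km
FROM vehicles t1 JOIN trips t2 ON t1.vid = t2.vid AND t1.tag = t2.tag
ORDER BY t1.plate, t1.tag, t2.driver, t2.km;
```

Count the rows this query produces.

4

INNER JOIN keeps only pairs where the ON condition holds.
Matching on t1.vid = t2.vid AND t1.tag = t2.tag. A NULL in a compared column never satisfies the condition.
- t1[0] vid=3, tag=EZ → no match; dropped.
- t1[1] vid=2, tag=EZ → no match; dropped.
- t1[2] vid=1, tag=LS → no match; dropped.
- t1[3] vid=2, tag=LS → no match; dropped.
- t1[4] vid=7, tag=OC → 1 match(es) in t2 → 1 row(s).
- t1[5] vid=9, tag=EZ → 2 match(es) in t2 → 2 row(s).
- t1[6] vid=9, tag=OC → 1 match(es) in t2 → 1 row(s).
- t1[7] vid=1, tag=LS → no match; dropped.
- t1[8] vid=NULL, tag=OC → no match; dropped.
Total: 4 rows.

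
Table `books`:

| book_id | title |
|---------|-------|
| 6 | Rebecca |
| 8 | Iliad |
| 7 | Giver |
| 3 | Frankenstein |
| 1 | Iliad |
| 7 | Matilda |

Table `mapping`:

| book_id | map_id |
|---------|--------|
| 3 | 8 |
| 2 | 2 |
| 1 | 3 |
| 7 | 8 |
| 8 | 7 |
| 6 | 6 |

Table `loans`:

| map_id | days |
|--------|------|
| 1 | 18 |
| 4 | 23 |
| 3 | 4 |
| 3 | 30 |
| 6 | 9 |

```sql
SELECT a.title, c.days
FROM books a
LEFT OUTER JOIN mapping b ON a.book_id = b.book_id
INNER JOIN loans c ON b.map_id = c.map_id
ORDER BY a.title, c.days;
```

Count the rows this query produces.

Evaluate left to right. First `books a LEFT JOIN mapping b` on book_id: 6 row(s).
Then INNER JOIN `loans c` on map_id: keep only rows whose b.map_id appears in c.
Result: 3 row(s).

3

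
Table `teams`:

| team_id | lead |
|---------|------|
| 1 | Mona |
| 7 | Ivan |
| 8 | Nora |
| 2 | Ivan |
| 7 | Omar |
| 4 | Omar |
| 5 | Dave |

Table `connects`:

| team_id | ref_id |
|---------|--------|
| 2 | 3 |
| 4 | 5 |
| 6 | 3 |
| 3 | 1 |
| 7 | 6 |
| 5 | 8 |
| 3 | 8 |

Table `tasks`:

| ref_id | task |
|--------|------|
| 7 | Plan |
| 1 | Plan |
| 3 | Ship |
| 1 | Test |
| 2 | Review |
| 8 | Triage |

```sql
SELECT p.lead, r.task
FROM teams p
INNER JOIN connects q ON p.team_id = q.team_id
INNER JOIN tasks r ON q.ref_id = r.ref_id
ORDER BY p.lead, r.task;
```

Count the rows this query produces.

Evaluate left to right. First `teams p INNER JOIN connects q` on team_id: 5 row(s).
Then INNER JOIN `tasks r` on ref_id: keep only rows whose q.ref_id appears in r.
Result: 2 row(s).

2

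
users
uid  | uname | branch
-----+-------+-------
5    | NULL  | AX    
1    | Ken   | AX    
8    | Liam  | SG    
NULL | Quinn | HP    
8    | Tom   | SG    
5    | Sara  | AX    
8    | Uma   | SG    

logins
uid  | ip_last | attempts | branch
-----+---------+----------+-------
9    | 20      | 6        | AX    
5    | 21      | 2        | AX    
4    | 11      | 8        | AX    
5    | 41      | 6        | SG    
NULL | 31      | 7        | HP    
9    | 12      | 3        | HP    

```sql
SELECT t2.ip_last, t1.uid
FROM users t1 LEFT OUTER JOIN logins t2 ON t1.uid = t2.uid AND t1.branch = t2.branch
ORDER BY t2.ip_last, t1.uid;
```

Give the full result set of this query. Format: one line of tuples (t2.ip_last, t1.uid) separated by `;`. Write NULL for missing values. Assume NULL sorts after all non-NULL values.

LEFT JOIN keeps every row from `users`; unmatched rows get NULL for `logins`'s columns.
Matching on t1.uid = t2.uid AND t1.branch = t2.branch. A NULL in a compared column never satisfies the condition.
Matched pairs: 2; unmatched t1 rows kept: 5.

(21, 5); (21, 5); (NULL, 1); (NULL, 8); (NULL, 8); (NULL, 8); (NULL, NULL)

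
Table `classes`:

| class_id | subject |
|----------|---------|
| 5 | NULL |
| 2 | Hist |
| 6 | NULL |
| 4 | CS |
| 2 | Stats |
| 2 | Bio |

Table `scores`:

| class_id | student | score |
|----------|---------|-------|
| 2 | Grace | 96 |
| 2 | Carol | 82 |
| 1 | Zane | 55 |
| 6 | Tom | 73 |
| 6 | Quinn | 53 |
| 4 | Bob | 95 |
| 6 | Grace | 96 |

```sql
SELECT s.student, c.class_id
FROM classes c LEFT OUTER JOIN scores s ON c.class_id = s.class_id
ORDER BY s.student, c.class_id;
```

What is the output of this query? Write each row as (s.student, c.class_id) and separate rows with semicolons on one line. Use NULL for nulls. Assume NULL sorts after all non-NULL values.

(Bob, 4); (Carol, 2); (Carol, 2); (Carol, 2); (Grace, 2); (Grace, 2); (Grace, 2); (Grace, 6); (Quinn, 6); (Tom, 6); (NULL, 5)

LEFT JOIN keeps every row from `classes`; unmatched rows get NULL for `scores`'s columns.
Matching on c.class_id = s.class_id.
- c row (class_id=5): no match → kept, s columns NULL.
- c row (class_id=2): matches 2 s row(s) → 2 output row(s).
- c row (class_id=6): matches 3 s row(s) → 3 output row(s).
- c row (class_id=4): matches 1 s row(s) → 1 output row(s).
- c row (class_id=2): matches 2 s row(s) → 2 output row(s).
- c row (class_id=2): matches 2 s row(s) → 2 output row(s).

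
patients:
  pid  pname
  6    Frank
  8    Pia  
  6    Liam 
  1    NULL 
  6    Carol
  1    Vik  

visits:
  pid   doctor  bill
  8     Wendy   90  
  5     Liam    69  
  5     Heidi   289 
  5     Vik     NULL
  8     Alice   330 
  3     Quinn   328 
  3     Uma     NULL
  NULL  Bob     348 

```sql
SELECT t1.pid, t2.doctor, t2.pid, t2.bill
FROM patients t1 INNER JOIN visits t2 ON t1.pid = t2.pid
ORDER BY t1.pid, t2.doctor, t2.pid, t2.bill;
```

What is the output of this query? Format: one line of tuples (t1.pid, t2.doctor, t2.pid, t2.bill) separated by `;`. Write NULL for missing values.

INNER JOIN keeps only pairs where the ON condition holds.
Matching on t1.pid = t2.pid. A NULL in a compared column never satisfies the condition.
- t1 (pid=6) has no partner → excluded.
- t1 (pid=8) pairs with 2 row(s) of t2.
- t1 (pid=6) has no partner → excluded.
- t1 (pid=1) has no partner → excluded.
- t1 (pid=6) has no partner → excluded.
- t1 (pid=1) has no partner → excluded.
After projecting and ordering:
t1.pid | t2.doctor | t2.pid | t2.bill
8 | Alice | 8 | 330
8 | Wendy | 8 | 90

(8, Alice, 8, 330); (8, Wendy, 8, 90)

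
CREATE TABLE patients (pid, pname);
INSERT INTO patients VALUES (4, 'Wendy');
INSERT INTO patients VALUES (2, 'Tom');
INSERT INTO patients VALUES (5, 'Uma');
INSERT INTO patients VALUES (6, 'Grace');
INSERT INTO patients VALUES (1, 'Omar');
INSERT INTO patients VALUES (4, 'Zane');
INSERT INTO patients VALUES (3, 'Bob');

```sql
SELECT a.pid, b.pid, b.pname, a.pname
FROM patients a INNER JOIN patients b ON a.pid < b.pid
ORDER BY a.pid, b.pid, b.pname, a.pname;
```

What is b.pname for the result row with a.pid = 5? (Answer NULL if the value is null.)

INNER JOIN keeps only pairs where the ON condition holds.
Matching on a.pid < b.pid.
- a[0] pid=4 → 2 match(es) in b → 2 row(s).
- a[1] pid=2 → 5 match(es) in b → 5 row(s).
- a[2] pid=5 → 1 match(es) in b → 1 row(s).
- a[3] pid=6 → no match; dropped.
- a[4] pid=1 → 6 match(es) in b → 6 row(s).
- a[5] pid=4 → 2 match(es) in b → 2 row(s).
- a[6] pid=3 → 4 match(es) in b → 4 row(s).

Grace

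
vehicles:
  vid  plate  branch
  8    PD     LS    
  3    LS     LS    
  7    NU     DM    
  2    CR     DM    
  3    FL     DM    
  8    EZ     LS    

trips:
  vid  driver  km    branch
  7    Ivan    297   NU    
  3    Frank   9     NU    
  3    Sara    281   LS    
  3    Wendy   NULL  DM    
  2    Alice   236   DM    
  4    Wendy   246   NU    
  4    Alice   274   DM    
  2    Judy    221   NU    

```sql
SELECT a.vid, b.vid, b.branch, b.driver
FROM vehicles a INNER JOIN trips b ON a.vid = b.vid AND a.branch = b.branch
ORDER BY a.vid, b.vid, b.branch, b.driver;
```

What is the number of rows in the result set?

INNER JOIN keeps only pairs where the ON condition holds.
Matching on a.vid = b.vid AND a.branch = b.branch.
- a[0] vid=8, branch=LS → no match; dropped.
- a[1] vid=3, branch=LS → 1 match(es) in b → 1 row(s).
- a[2] vid=7, branch=DM → no match; dropped.
- a[3] vid=2, branch=DM → 1 match(es) in b → 1 row(s).
- a[4] vid=3, branch=DM → 1 match(es) in b → 1 row(s).
- a[5] vid=8, branch=LS → no match; dropped.
Total: 3 rows.

3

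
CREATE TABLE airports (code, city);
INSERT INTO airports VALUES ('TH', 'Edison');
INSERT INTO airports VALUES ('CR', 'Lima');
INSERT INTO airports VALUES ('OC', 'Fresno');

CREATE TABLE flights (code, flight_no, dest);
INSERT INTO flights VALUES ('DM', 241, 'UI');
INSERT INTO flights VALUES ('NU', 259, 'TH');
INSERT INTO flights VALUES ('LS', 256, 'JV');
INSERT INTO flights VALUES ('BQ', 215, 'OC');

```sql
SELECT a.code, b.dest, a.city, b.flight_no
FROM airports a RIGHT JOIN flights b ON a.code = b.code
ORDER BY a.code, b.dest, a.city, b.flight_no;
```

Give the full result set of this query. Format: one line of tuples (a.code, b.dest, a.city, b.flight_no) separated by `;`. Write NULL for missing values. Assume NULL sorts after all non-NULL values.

(NULL, JV, NULL, 256); (NULL, OC, NULL, 215); (NULL, TH, NULL, 259); (NULL, UI, NULL, 241)

RIGHT JOIN keeps every row from `flights`; unmatched rows get NULL for `airports`'s columns.
Matching on a.code = b.code.
Matched pairs: 0; unmatched b rows kept: 4.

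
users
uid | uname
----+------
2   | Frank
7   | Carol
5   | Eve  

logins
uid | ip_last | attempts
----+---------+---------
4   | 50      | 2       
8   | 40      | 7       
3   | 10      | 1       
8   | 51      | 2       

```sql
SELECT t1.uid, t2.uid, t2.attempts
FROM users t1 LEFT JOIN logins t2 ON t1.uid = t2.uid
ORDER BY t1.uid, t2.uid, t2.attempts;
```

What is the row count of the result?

LEFT JOIN keeps every row from `users`; unmatched rows get NULL for `logins`'s columns.
Matching on t1.uid = t2.uid.
- t1 (uid=2) has no partner → padded with NULL.
- t1 (uid=7) has no partner → padded with NULL.
- t1 (uid=5) has no partner → padded with NULL.
Total: 0 matched + 3 padded = 3 rows.

3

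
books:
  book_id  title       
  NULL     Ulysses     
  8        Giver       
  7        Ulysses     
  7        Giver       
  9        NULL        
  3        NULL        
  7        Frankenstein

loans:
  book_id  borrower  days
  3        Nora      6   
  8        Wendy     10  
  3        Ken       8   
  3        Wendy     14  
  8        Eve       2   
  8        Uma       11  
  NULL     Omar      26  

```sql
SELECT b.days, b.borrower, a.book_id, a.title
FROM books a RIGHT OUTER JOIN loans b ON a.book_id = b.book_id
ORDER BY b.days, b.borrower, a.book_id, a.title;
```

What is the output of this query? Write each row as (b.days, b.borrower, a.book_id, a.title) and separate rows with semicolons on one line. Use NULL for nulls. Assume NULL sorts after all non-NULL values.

(2, Eve, 8, Giver); (6, Nora, 3, NULL); (8, Ken, 3, NULL); (10, Wendy, 8, Giver); (11, Uma, 8, Giver); (14, Wendy, 3, NULL); (26, Omar, NULL, NULL)

RIGHT JOIN keeps every row from `loans`; unmatched rows get NULL for `books`'s columns.
Matching on a.book_id = b.book_id. A NULL in a compared column never satisfies the condition.
Matched pairs: 6; unmatched b rows kept: 1.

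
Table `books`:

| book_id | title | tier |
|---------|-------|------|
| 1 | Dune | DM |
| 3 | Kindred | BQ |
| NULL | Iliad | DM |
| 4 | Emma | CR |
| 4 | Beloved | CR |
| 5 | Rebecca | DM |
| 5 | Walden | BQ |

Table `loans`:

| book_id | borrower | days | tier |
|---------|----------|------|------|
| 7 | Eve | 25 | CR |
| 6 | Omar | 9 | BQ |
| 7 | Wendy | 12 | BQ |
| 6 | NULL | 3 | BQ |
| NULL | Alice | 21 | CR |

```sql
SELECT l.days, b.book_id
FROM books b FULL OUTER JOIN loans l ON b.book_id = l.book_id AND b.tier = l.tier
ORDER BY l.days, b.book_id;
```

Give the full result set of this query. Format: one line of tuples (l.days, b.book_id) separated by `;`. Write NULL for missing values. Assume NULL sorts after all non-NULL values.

(3, NULL); (9, NULL); (12, NULL); (21, NULL); (25, NULL); (NULL, 1); (NULL, 3); (NULL, 4); (NULL, 4); (NULL, 5); (NULL, 5); (NULL, NULL)

FULL OUTER JOIN keeps every row from both sides; unmatched rows get NULL for the other side's columns.
Matching on b.book_id = l.book_id AND b.tier = l.tier. A NULL in a compared column never satisfies the condition.
- b (book_id=1, tier=DM) has no partner → padded with NULL.
- b (book_id=3, tier=BQ) has no partner → padded with NULL.
- b (book_id=NULL, tier=DM) has no partner → padded with NULL.
- b (book_id=4, tier=CR) has no partner → padded with NULL.
- b (book_id=4, tier=CR) has no partner → padded with NULL.
- b (book_id=5, tier=DM) has no partner → padded with NULL.
- b (book_id=5, tier=BQ) has no partner → padded with NULL.
- plus 5 unmatched l row(s), each kept with NULL b columns.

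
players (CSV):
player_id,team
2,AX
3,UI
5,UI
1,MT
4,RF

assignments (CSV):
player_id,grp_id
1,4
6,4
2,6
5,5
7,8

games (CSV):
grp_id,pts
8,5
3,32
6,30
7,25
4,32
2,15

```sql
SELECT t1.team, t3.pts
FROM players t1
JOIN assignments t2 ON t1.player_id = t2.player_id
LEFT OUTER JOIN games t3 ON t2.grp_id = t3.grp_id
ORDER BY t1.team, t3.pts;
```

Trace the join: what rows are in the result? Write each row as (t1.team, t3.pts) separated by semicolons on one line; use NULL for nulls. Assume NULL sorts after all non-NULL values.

(AX, 30); (MT, 32); (UI, NULL)

Evaluate left to right. First `players t1 INNER JOIN assignments t2` on player_id: 3 row(s).
Then LEFT JOIN `games t3` on grp_id: each of those 3 rows is kept; rows whose t2.grp_id has no match in t3 get NULL for t3's columns.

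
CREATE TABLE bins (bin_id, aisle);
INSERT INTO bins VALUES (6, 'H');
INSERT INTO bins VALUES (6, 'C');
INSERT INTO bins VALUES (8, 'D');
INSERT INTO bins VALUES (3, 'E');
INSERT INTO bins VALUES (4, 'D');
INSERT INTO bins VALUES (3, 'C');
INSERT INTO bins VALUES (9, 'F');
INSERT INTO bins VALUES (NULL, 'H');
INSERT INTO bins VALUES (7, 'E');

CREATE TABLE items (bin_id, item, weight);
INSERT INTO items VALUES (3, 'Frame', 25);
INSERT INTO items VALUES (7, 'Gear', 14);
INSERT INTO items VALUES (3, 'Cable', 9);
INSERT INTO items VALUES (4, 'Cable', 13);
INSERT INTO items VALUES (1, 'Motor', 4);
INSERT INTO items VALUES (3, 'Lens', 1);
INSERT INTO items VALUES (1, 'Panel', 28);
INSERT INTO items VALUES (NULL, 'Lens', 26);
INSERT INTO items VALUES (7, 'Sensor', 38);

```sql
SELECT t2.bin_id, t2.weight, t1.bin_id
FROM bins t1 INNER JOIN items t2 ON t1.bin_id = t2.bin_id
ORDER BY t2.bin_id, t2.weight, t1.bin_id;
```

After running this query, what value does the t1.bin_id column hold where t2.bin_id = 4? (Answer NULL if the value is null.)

4

INNER JOIN keeps only pairs where the ON condition holds.
Matching on t1.bin_id = t2.bin_id. A NULL in a compared column never satisfies the condition.
- t1[0] bin_id=6 → no match; dropped.
- t1[1] bin_id=6 → no match; dropped.
- t1[2] bin_id=8 → no match; dropped.
- t1[3] bin_id=3 → 3 match(es) in t2 → 3 row(s).
- t1[4] bin_id=4 → 1 match(es) in t2 → 1 row(s).
- t1[5] bin_id=3 → 3 match(es) in t2 → 3 row(s).
- t1[6] bin_id=9 → no match; dropped.
- t1[7] bin_id=NULL → no match; dropped.
- t1[8] bin_id=7 → 2 match(es) in t2 → 2 row(s).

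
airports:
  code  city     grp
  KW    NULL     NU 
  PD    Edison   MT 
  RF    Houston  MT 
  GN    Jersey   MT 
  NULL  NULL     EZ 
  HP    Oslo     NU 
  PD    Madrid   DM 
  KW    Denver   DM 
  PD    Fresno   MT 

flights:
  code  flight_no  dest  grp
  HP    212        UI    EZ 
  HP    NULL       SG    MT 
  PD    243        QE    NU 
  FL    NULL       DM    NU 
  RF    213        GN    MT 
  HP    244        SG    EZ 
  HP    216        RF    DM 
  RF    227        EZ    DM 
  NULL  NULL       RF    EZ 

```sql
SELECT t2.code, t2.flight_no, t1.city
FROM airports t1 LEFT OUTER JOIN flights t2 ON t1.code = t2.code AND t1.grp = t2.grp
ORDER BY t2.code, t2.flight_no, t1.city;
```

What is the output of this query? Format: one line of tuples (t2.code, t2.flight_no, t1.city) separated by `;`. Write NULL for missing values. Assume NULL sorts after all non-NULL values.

(RF, 213, Houston); (NULL, NULL, Denver); (NULL, NULL, Edison); (NULL, NULL, Fresno); (NULL, NULL, Jersey); (NULL, NULL, Madrid); (NULL, NULL, Oslo); (NULL, NULL, NULL); (NULL, NULL, NULL)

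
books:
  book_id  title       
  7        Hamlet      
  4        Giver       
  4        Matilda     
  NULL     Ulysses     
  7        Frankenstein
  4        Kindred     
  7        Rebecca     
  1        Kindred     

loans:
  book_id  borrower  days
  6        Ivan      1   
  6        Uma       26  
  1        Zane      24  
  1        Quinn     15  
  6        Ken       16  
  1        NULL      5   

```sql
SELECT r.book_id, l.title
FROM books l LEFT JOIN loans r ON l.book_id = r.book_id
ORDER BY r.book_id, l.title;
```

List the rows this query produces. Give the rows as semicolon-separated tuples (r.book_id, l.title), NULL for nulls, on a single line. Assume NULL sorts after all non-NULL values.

LEFT JOIN keeps every row from `books`; unmatched rows get NULL for `loans`'s columns.
Matching on l.book_id = r.book_id. A NULL in a compared column never satisfies the condition.
- l[0] book_id=7 → no match; kept with NULLs on the r side.
- l[1] book_id=4 → no match; kept with NULLs on the r side.
- l[2] book_id=4 → no match; kept with NULLs on the r side.
- l[3] book_id=NULL → no match; kept with NULLs on the r side.
- l[4] book_id=7 → no match; kept with NULLs on the r side.
- l[5] book_id=4 → no match; kept with NULLs on the r side.
- l[6] book_id=7 → no match; kept with NULLs on the r side.
- l[7] book_id=1 → 3 match(es) in r → 3 row(s).
After projecting and ordering:
r.book_id | l.title
1 | Kindred
1 | Kindred
1 | Kindred
NULL | Frankenstein
NULL | Giver
NULL | Hamlet
NULL | Kindred
NULL | Matilda
NULL | Rebecca
NULL | Ulysses

(1, Kindred); (1, Kindred); (1, Kindred); (NULL, Frankenstein); (NULL, Giver); (NULL, Hamlet); (NULL, Kindred); (NULL, Matilda); (NULL, Rebecca); (NULL, Ulysses)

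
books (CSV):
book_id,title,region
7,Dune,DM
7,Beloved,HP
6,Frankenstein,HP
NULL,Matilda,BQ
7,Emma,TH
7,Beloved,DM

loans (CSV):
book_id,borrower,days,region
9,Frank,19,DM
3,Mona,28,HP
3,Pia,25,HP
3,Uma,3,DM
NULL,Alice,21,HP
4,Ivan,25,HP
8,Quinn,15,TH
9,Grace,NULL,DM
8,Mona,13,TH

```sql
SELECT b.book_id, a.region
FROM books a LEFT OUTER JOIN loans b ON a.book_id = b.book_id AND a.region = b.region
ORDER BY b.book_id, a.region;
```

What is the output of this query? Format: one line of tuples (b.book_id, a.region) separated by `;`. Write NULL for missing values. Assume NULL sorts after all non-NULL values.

(NULL, BQ); (NULL, DM); (NULL, DM); (NULL, HP); (NULL, HP); (NULL, TH)

LEFT JOIN keeps every row from `books`; unmatched rows get NULL for `loans`'s columns.
Matching on a.book_id = b.book_id AND a.region = b.region. A NULL in a compared column never satisfies the condition.
Matched pairs: 0; unmatched a rows kept: 6.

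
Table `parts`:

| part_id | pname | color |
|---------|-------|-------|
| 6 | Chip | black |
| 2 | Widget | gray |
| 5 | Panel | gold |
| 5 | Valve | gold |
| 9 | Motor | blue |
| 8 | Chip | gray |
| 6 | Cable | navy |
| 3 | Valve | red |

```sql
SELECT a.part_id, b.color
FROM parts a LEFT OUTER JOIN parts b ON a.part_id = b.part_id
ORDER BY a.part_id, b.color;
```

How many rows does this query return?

12

LEFT JOIN keeps every row from `parts a`; unmatched rows get NULL for `parts b`'s columns.
Matching on a.part_id = b.part_id.
- a[0] part_id=6 → 2 match(es) in b → 2 row(s).
- a[1] part_id=2 → 1 match(es) in b → 1 row(s).
- a[2] part_id=5 → 2 match(es) in b → 2 row(s).
- a[3] part_id=5 → 2 match(es) in b → 2 row(s).
- a[4] part_id=9 → 1 match(es) in b → 1 row(s).
- a[5] part_id=8 → 1 match(es) in b → 1 row(s).
- a[6] part_id=6 → 2 match(es) in b → 2 row(s).
- a[7] part_id=3 → 1 match(es) in b → 1 row(s).
Total: 12 rows.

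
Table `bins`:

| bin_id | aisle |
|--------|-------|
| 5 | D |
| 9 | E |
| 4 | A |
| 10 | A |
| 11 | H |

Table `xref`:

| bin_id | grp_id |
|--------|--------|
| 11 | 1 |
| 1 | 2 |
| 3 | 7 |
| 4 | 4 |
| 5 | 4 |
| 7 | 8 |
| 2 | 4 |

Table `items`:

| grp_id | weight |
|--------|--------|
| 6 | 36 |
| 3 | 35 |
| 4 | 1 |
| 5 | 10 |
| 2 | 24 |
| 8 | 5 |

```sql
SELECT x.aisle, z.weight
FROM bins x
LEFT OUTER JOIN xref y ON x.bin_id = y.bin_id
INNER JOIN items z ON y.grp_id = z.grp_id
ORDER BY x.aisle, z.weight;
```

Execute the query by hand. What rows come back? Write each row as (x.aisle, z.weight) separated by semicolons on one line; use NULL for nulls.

(A, 1); (D, 1)

Step 1 — x LEFT JOIN y on bin_id → 5 row(s).
Then INNER JOIN `items z` on grp_id: keep only rows whose y.grp_id appears in z.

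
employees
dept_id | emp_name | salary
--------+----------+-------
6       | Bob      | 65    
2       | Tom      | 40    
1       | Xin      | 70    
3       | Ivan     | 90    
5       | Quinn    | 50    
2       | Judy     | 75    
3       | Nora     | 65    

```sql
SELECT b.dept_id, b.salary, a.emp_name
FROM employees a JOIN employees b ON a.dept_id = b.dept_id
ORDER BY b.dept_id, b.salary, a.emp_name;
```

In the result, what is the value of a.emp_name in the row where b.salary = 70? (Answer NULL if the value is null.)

INNER JOIN keeps only pairs where the ON condition holds.
Matching on a.dept_id = b.dept_id.
- a[0] dept_id=6 → 1 match(es) in b → 1 row(s).
- a[1] dept_id=2 → 2 match(es) in b → 2 row(s).
- a[2] dept_id=1 → 1 match(es) in b → 1 row(s).
- a[3] dept_id=3 → 2 match(es) in b → 2 row(s).
- a[4] dept_id=5 → 1 match(es) in b → 1 row(s).
- a[5] dept_id=2 → 2 match(es) in b → 2 row(s).
- a[6] dept_id=3 → 2 match(es) in b → 2 row(s).

Xin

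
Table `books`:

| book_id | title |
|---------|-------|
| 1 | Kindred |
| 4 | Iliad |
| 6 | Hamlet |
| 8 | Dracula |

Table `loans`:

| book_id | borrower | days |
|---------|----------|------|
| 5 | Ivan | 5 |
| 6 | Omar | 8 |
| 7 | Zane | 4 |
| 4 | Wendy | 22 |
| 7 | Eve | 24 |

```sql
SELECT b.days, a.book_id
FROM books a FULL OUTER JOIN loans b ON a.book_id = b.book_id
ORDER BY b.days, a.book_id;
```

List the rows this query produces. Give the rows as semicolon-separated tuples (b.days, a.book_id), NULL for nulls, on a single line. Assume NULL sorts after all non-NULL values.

FULL OUTER JOIN keeps every row from both sides; unmatched rows get NULL for the other side's columns.
Matching on a.book_id = b.book_id.
Matched pairs: 2; unmatched a rows kept: 2; unmatched b rows kept: 3.

(4, NULL); (5, NULL); (8, 6); (22, 4); (24, NULL); (NULL, 1); (NULL, 8)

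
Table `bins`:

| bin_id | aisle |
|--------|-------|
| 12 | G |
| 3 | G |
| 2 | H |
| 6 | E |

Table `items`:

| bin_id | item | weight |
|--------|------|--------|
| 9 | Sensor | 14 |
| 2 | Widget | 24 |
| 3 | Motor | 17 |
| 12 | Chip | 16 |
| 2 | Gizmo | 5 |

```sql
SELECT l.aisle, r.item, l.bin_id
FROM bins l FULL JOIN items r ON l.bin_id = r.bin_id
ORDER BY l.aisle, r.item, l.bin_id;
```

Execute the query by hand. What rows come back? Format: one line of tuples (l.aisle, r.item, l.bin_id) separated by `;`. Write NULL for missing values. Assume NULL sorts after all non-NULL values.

FULL OUTER JOIN keeps every row from both sides; unmatched rows get NULL for the other side's columns.
Matching on l.bin_id = r.bin_id.
- l (bin_id=12) pairs with 1 row(s) of r.
- l (bin_id=3) pairs with 1 row(s) of r.
- l (bin_id=2) pairs with 2 row(s) of r.
- l (bin_id=6) has no partner → padded with NULL.
- 1 r row(s) had no l match → kept, l columns NULL.
After projecting and ordering:
l.aisle | r.item | l.bin_id
E | NULL | 6
G | Chip | 12
G | Motor | 3
H | Gizmo | 2
H | Widget | 2
NULL | Sensor | NULL

(E, NULL, 6); (G, Chip, 12); (G, Motor, 3); (H, Gizmo, 2); (H, Widget, 2); (NULL, Sensor, NULL)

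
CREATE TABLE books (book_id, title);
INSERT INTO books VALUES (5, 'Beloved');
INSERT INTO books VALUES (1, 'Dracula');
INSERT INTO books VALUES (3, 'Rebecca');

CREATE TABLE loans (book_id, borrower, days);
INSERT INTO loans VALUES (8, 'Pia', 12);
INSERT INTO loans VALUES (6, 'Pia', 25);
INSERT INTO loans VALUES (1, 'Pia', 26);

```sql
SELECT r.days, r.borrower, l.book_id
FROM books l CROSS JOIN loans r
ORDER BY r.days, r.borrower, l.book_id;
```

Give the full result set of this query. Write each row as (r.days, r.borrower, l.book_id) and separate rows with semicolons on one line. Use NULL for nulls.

CROSS JOIN pairs every row of `books` with every row of `loans`: 3 × 3 = 9 rows.

(12, Pia, 1); (12, Pia, 3); (12, Pia, 5); (25, Pia, 1); (25, Pia, 3); (25, Pia, 5); (26, Pia, 1); (26, Pia, 3); (26, Pia, 5)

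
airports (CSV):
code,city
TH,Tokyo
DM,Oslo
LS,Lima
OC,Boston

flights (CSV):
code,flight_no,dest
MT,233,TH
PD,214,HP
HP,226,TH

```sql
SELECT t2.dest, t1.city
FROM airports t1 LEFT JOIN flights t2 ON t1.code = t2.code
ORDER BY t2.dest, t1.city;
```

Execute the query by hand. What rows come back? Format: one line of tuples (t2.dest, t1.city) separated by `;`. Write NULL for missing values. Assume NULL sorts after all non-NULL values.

(NULL, Boston); (NULL, Lima); (NULL, Oslo); (NULL, Tokyo)

LEFT JOIN keeps every row from `airports`; unmatched rows get NULL for `flights`'s columns.
Matching on t1.code = t2.code.
- t1[0] code=TH → no match; kept with NULLs on the t2 side.
- t1[1] code=DM → no match; kept with NULLs on the t2 side.
- t1[2] code=LS → no match; kept with NULLs on the t2 side.
- t1[3] code=OC → no match; kept with NULLs on the t2 side.
After projecting and ordering:
t2.dest | t1.city
NULL | Boston
NULL | Lima
NULL | Oslo
NULL | Tokyo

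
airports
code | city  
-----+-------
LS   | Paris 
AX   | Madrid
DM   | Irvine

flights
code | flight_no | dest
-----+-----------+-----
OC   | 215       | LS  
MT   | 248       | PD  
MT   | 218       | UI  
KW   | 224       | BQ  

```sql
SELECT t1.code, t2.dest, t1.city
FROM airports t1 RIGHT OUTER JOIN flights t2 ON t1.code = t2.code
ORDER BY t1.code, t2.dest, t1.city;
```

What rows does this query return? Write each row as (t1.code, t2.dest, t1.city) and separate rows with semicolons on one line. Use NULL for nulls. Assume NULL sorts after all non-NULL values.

(NULL, BQ, NULL); (NULL, LS, NULL); (NULL, PD, NULL); (NULL, UI, NULL)

RIGHT JOIN keeps every row from `flights`; unmatched rows get NULL for `airports`'s columns.
Matching on t1.code = t2.code.
- code=LS: no matching t2 row.
- code=AX: no matching t2 row.
- code=DM: no matching t2 row.
- 4 t2 row(s) had no t1 match → kept, t1 columns NULL.
After projecting and ordering:
t1.code | t2.dest | t1.city
NULL | BQ | NULL
NULL | LS | NULL
NULL | PD | NULL
NULL | UI | NULL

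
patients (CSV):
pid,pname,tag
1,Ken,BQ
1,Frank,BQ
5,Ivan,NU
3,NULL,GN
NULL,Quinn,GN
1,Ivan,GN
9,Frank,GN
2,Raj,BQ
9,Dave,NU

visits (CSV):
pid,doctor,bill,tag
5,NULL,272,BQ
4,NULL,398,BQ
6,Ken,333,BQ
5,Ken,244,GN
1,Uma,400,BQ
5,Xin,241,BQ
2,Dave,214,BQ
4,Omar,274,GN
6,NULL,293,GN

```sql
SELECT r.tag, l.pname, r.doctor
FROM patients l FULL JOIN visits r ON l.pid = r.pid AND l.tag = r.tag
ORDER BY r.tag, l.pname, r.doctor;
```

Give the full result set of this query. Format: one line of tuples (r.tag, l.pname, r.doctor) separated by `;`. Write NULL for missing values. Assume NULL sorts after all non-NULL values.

FULL OUTER JOIN keeps every row from both sides; unmatched rows get NULL for the other side's columns.
Matching on l.pid = r.pid AND l.tag = r.tag. A NULL in a compared column never satisfies the condition.
- l row (pid=1, tag=BQ): matches 1 r row(s) → 1 output row(s).
- l row (pid=1, tag=BQ): matches 1 r row(s) → 1 output row(s).
- l row (pid=5, tag=NU): no match → kept, r columns NULL.
- l row (pid=3, tag=GN): no match → kept, r columns NULL.
- l row (pid=NULL, tag=GN): no match → kept, r columns NULL.
- l row (pid=1, tag=GN): no match → kept, r columns NULL.
- l row (pid=9, tag=GN): no match → kept, r columns NULL.
- l row (pid=2, tag=BQ): matches 1 r row(s) → 1 output row(s).
- l row (pid=9, tag=NU): no match → kept, r columns NULL.
- 7 row(s) from r found no l partner → padded with NULL.

(BQ, Frank, Uma); (BQ, Ken, Uma); (BQ, Raj, Dave); (BQ, NULL, Ken); (BQ, NULL, Xin); (BQ, NULL, NULL); (BQ, NULL, NULL); (GN, NULL, Ken); (GN, NULL, Omar); (GN, NULL, NULL); (NULL, Dave, NULL); (NULL, Frank, NULL); (NULL, Ivan, NULL); (NULL, Ivan, NULL); (NULL, Quinn, NULL); (NULL, NULL, NULL)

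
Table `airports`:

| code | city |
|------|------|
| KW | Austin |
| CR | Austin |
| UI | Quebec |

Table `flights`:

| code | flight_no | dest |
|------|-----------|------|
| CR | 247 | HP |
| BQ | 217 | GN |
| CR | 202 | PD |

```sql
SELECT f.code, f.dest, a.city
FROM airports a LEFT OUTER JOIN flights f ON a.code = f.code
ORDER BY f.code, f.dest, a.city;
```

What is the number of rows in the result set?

LEFT JOIN keeps every row from `airports`; unmatched rows get NULL for `flights`'s columns.
Matching on a.code = f.code.
- a[0] code=KW → no match; kept with NULLs on the f side.
- a[1] code=CR → 2 match(es) in f → 2 row(s).
- a[2] code=UI → no match; kept with NULLs on the f side.
Total: 2 matched + 2 padded = 4 rows.

4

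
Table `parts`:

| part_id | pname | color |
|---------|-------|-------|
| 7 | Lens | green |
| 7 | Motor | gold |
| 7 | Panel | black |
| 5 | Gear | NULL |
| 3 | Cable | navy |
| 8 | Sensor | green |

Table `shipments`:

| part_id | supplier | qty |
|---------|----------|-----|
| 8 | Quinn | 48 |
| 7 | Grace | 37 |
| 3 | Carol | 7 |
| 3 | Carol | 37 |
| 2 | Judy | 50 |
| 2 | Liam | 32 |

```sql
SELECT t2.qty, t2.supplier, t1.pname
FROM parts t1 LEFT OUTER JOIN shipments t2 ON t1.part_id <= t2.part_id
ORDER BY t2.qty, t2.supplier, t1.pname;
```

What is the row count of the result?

LEFT JOIN keeps every row from `parts`; unmatched rows get NULL for `shipments`'s columns.
Matching on t1.part_id <= t2.part_id.
- t1 row (part_id=7): matches 2 t2 row(s) → 2 output row(s).
- t1 row (part_id=7): matches 2 t2 row(s) → 2 output row(s).
- t1 row (part_id=7): matches 2 t2 row(s) → 2 output row(s).
- t1 row (part_id=5): matches 2 t2 row(s) → 2 output row(s).
- t1 row (part_id=3): matches 4 t2 row(s) → 4 output row(s).
- t1 row (part_id=8): matches 1 t2 row(s) → 1 output row(s).
Total: 13 rows.

13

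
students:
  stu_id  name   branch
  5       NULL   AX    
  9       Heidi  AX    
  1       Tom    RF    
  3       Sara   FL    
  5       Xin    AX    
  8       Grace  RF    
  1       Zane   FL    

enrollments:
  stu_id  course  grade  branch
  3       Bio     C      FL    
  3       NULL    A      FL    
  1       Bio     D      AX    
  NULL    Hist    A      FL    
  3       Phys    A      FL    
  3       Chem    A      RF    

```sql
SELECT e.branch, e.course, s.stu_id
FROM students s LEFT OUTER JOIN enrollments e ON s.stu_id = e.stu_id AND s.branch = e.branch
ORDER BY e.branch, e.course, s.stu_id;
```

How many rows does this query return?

9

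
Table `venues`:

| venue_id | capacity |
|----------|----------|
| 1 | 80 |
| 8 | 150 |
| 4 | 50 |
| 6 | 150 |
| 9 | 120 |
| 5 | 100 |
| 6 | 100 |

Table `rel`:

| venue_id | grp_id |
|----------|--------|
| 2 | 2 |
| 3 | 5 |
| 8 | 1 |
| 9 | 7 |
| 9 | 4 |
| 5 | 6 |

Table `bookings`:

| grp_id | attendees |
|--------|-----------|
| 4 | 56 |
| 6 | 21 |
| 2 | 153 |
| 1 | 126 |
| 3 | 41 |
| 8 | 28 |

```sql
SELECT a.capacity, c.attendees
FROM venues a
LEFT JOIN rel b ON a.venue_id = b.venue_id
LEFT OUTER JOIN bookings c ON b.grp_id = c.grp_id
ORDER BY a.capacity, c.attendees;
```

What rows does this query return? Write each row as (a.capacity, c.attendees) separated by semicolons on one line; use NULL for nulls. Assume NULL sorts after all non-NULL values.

(50, NULL); (80, NULL); (100, 21); (100, NULL); (120, 56); (120, NULL); (150, 126); (150, NULL)

Step 1 — a LEFT JOIN b on venue_id → 8 row(s).
Then LEFT JOIN `bookings c` on grp_id: each of those 8 rows is kept; rows whose b.grp_id has no match in c get NULL for c's columns.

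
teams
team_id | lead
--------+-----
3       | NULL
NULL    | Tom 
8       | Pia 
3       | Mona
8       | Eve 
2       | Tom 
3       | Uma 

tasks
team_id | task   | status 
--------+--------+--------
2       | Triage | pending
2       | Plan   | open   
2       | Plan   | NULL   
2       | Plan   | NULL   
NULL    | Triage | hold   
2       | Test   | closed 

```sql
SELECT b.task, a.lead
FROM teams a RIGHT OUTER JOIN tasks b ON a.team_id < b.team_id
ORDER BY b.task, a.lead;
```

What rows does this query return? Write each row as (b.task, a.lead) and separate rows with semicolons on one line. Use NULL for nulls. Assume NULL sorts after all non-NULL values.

(Plan, NULL); (Plan, NULL); (Plan, NULL); (Test, NULL); (Triage, NULL); (Triage, NULL)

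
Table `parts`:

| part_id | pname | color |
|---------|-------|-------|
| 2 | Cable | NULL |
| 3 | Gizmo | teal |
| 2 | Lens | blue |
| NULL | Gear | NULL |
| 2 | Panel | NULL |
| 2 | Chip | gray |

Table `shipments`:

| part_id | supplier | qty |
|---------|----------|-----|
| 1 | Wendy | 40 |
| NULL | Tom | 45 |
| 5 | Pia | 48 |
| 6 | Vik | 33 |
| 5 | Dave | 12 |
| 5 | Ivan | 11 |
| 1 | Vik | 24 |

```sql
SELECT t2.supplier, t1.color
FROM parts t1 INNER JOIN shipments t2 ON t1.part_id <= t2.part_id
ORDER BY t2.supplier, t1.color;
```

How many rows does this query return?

20

INNER JOIN keeps only pairs where the ON condition holds.
Matching on t1.part_id <= t2.part_id. A NULL in a compared column never satisfies the condition.
- t1 row (part_id=2): matches 4 t2 row(s) → 4 output row(s).
- t1 row (part_id=3): matches 4 t2 row(s) → 4 output row(s).
- t1 row (part_id=2): matches 4 t2 row(s) → 4 output row(s).
- t1 row (part_id=NULL): no match → dropped.
- t1 row (part_id=2): matches 4 t2 row(s) → 4 output row(s).
- t1 row (part_id=2): matches 4 t2 row(s) → 4 output row(s).
Total: 20 rows.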